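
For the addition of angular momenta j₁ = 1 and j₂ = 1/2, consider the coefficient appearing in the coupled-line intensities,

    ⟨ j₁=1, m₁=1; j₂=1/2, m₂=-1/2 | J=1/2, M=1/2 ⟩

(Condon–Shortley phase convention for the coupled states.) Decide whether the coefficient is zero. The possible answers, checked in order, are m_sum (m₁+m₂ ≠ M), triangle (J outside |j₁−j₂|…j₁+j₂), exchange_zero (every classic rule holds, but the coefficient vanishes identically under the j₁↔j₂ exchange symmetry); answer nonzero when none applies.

nonzero

m-sum: m₁+m₂ = 1+(-1/2) = 1/2, M = 1/2  ✓
triangle: |j₁−j₂| = 1/2 ≤ J = 1/2 ≤ j₁+j₂ = 3/2  ✓
exchange: j₁≠j₂ or m₁≠m₂ — the exchange symmetry imposes no constraint here
value check: CG = +√(2/3) = +0.816497 ≠ 0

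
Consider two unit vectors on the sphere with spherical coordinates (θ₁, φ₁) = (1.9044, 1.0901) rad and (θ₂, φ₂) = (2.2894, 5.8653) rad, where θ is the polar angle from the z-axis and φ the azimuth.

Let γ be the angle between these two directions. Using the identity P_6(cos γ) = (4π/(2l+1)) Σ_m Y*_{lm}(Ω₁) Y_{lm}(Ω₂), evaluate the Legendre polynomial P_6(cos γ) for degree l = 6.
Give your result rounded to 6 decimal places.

0.046076

Summing Y*_{l m}(θ₁,φ₁)·Y_{l m}(θ₂,φ₂) over m ∈ [−6, 6]; prefactor 4π/(2·6+1) = 0.966644:
  term(m=-6) = -0.02809 + 0.01112j   from Y*(Ω₁)=0.33243 + 0.08751j, Y(Ω₂)=-0.07078 + 0.05207j
  term(m=-5) = 0.03394 + 0.10449j   from Y*(Ω₁)=-0.27769 + 0.30528j, Y(Ω₂)=0.13196 - 0.23121j
  term(m=-4) = 0.02133 - 0.00547j   from Y*(Ω₁)=-0.01759 - 0.04790j, Y(Ω₂)=-0.04340 + 0.42933j
  term(m=-3) = 0.01983 + 0.10401j   from Y*(Ω₁)=-0.32486 - 0.04204j, Y(Ω₂)=-0.10081 - 0.30713j
  term(m=-2) = -0.01766 + 0.00223j   from Y*(Ω₁)=0.09164 - 0.13129j, Y(Ω₂)=-0.07457 - 0.08249j
  term(m=-1) = -0.00637 - 0.10129j   from Y*(Ω₁)=-0.12747 - 0.24443j, Y(Ω₂)=0.33649 + 0.14942j
  term(m=+0) = 0.00170 + 0.00000j   from Y*(Ω₁)=0.18573 + 0.00000j, Y(Ω₂)=0.00915 + 0.00000j
  term(m=+1) = -0.00637 + 0.10129j   from Y*(Ω₁)=0.12747 - 0.24443j, Y(Ω₂)=-0.33649 + 0.14942j
  term(m=+2) = -0.01766 - 0.00223j   from Y*(Ω₁)=0.09164 + 0.13129j, Y(Ω₂)=-0.07457 + 0.08249j
  term(m=+3) = 0.01983 - 0.10401j   from Y*(Ω₁)=0.32486 - 0.04204j, Y(Ω₂)=0.10081 - 0.30713j
  term(m=+4) = 0.02133 + 0.00547j   from Y*(Ω₁)=-0.01759 + 0.04790j, Y(Ω₂)=-0.04340 - 0.42933j
  term(m=+5) = 0.03394 - 0.10449j   from Y*(Ω₁)=0.27769 + 0.30528j, Y(Ω₂)=-0.13196 - 0.23121j
  term(m=+6) = -0.02809 - 0.01112j   from Y*(Ω₁)=0.33243 - 0.08751j, Y(Ω₂)=-0.07078 - 0.05207j
Σ over m = 0.04767 + 0.00000j; ×(4π/13) → 0.04608 + 0.00000j. Real part: 0.046076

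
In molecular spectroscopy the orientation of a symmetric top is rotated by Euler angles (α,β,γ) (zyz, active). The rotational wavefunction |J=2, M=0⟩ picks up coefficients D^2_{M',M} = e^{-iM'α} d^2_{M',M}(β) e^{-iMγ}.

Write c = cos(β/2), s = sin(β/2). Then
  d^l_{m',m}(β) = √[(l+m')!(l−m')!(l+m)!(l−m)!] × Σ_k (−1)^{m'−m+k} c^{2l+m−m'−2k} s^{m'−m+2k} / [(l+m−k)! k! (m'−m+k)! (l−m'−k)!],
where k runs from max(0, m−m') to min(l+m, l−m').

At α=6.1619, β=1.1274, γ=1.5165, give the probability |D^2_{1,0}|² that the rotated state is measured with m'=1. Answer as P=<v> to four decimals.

D^2_{1,0}(6.1619,1.1274,1.5165) = e^{-i·1·6.1619}·d^2_{1,0}(1.1274)·e^{-i·0·1.5165}. Compute d first:
c=cos(1.127400/2)=0.845284, s=sin(1.127400/2)=0.534317; N=√[6·1·2·2]=4.898979
k∈{0,1} keeps every argument non-negative
  k=0: (−1)^1·4.8990/(2)·0.8453^3·0.5343^1 = -0.790465
  k=1: (−1)^2·4.8990/(2)·0.8453^1·0.5343^3 = +0.315847
d^2_{1,0}(1.1274) = -0.790465 +0.315847 = -0.474619
|D^2_{1,0}|² = |d^2_{1,0}(β)|² = (-0.474619)² = 0.225263 (the z-rotation phases have unit modulus)

P=0.2253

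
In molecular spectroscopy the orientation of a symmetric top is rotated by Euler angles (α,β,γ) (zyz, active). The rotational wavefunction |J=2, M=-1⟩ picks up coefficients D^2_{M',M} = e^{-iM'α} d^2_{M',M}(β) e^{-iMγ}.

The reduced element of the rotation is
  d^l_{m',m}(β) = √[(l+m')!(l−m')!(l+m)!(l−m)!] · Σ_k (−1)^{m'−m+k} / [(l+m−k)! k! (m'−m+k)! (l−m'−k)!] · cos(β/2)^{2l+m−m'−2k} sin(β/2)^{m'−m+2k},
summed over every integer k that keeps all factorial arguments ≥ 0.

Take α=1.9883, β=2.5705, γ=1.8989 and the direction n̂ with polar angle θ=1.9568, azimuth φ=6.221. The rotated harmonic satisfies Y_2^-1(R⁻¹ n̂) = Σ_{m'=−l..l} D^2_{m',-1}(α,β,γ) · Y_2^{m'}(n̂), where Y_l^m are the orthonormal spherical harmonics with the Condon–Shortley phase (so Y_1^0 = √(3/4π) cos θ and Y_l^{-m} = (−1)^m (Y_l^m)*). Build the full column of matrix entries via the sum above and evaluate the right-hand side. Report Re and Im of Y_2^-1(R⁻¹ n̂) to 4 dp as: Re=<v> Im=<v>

Need the full column D^2_{m',-1} for m'=−2..2 at α=1.9883, β=2.5705, γ=1.8989.
cos(β/2)=0.281682, sin(β/2)=0.959508
d^2_{-2,-1}: single k=1 term ⇒ +0.042890;  D = +0.039375-0.017005i
d^2_{-1,-1}: k∈[0..1] ⇒ +0.006296 -0.219147 = -0.212851;  D = +0.156377+0.144402i
d^2_{0,-1}: k∈[0..1] ⇒ -0.052529 +0.609509 = +0.556980;  D = -0.179486+0.527268i
d^2_{1,-1}: k∈[0..1] ⇒ +0.219147 -0.847606 = -0.628459;  D = -0.625950+0.056109i
d^2_{2,-1}: single k=0 term ⇒ -0.497662;  D = +0.241601+0.435082i
Y_2^{m'}(θ=1.9568,φ=6.221) and Σ D·Y over m':
  (+0.0394-0.0170i)·(+0.3290+0.0411i)  (+0.1564+0.1444i)·(-0.2689-0.0167i)  (-0.1795+0.5273i)·(-0.1813+0.0000i)  (-0.6259+0.0561i)·(+0.2689-0.0167i)  (+0.2416+0.4351i)·(+0.3290-0.0411i)
Y_2^-1(R⁻¹ n̂) = -0.063478+0.017751i

Re=-0.0635 Im=0.0178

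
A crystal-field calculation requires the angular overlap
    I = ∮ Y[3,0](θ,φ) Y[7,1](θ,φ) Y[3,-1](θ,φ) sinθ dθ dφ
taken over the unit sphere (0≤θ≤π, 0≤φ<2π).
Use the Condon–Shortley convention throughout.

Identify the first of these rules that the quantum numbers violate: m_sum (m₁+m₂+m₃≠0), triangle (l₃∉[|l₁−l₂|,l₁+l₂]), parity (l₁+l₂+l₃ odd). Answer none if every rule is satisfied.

Σmᵢ = 0  ✓
l₃∈[|l₁−l₂|,l₁+l₂]=[4,10] required, l₃=3 fails  ✗
Σlᵢ = 13 ⇒ odd

triangle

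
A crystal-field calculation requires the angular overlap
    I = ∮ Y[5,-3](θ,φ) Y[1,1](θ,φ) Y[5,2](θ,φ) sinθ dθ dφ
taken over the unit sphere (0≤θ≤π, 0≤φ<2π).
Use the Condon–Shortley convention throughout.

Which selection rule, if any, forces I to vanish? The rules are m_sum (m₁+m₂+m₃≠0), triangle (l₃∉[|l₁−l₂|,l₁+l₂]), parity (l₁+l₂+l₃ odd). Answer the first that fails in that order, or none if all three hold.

parity

m₁+m₂+m₃ = -3 + 1 + 2 = 0  ✓
triangle: |5−1|=4 ≤ l₃=5 ≤ 5+1=6  ✓
parity: l₁+l₂+l₃ = 11 is odd  ✗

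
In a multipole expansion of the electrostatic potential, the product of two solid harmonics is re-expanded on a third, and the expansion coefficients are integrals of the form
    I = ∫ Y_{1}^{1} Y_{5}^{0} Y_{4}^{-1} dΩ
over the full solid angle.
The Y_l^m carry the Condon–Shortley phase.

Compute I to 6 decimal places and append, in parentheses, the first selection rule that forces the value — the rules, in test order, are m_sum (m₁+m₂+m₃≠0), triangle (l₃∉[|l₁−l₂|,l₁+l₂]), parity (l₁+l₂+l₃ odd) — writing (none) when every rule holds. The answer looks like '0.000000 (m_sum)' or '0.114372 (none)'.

0.155288 (none)

Checks pass: Σm=0; 10 even; l₃=4∈[4,6].
(2·1+1)(2·5+1)(2·4+1) = 297
Δ: 2! 0! 8! / 11! → 1/495
sum: t=1:−1/576 = -1/576
3j²(1 5 4; 0 0 0) = Δ·Π!·Σ² = 5/99  (sign -1)
sum: t=0:+1/1440 = 1/1440
3j²(1 5 4; 1 0 -1) = Δ·Π!·Σ² = 2/99  (sign -1)
combine: 4πI² = 297·5/99·2/99 = 10/33
take √, sign +1: I = 0.15528807
No selection rule forces the value: the integral is nonzero (none).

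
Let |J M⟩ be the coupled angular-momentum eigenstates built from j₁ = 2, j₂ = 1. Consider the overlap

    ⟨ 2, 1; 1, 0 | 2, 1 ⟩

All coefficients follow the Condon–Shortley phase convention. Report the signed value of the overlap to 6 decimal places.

+√(1/6) = +0.408248

√[5·1!3!1!/6! · 3!1!1!1!3!1!] = √(3/2)
  +(−1)^0/∏(0,1,1,1,2,0)! = 1/2  (running 1/2)
  +(−1)^1/∏(1,0,0,0,3,1)! = -1/6  (running 1/3)
⟨..|..⟩ = √(3/2)·(1/3) = +0.408248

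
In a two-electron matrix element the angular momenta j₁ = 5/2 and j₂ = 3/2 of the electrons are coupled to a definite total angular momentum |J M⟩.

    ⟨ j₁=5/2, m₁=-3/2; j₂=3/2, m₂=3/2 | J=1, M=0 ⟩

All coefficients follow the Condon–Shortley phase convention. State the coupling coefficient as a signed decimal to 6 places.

−√(1/5) ≈ -0.447214

triangle: 3!*2!*0!/6! = 12/720
(j±m)!: 1!*4!*3!*0!*1!*1! = 144
prefactor² = (2J+1)*Δ*N² = 36/5
  k=3: −1/(3!*0!*1!*0!*1!*0!) = -1/6
Σ = -1/6  ⇒  CG² = 36/5*(-1/6)² = 1/5
CG = −√(1/5) = -0.447214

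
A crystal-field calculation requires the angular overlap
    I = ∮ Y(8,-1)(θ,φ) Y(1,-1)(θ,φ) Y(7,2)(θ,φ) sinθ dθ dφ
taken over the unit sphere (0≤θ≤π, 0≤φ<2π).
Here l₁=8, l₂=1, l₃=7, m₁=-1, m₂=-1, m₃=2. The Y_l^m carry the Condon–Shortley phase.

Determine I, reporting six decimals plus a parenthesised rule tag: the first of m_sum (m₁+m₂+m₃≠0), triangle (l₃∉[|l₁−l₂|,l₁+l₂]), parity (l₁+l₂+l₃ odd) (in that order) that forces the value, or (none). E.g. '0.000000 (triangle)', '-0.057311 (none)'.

Rules hold: Σm=0, L=16 even, 7≤7≤9.
N = 17·3·15 = 765
Δ = 2!·14!·0!/17! = 1/2040
Racah Σ t=1..1: t=1:−1/25401600 = -1/25401600
⇒ 3j(8 1 7; 0 0 0)² = 8/255, sgn +1
Racah Σ t=0..0: t=0:+1/87091200 = 1/87091200
⇒ 3j(8 1 7; -1 -1 2)² = 7/680, sgn -1
4πI² = N·(3j₀)²·(3jₘ)² = 21/85
I = -1·√(0.247059/4π) = -0.14021525
No selection rule forces the value: the integral is nonzero (none).

-0.140215 (none)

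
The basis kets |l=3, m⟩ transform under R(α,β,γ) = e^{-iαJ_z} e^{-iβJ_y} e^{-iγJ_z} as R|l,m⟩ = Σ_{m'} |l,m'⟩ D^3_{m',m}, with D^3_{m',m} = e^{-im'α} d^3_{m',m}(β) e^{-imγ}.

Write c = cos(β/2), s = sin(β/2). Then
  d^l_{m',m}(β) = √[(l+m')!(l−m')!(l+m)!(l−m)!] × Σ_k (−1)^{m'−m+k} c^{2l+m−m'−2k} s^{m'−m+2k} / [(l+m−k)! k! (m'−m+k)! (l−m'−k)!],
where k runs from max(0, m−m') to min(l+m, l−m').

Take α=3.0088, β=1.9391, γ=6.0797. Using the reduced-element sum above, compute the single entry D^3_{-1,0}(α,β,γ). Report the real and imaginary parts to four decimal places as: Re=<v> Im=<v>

Re=0.1409 Im=-0.0188

First d^3_{-1,0}(β=1.9391), then the phase factors e^{-i(-1)α} and e^{-i(0)γ}:
With c≡cos(β/2)=0.565671 and s≡sin(β/2)=0.824631, N=[2·24·6·6]^{1/2}=41.569219
Admissible k: 1..3 (factorial args all ≥0)
  k=1: (−1)^0·41.5692/(12)·0.5657^5·0.8246^1 = +0.165451
  k=2: (−1)^1·41.5692/(4)·0.5657^3·0.8246^3 = -1.054829
  k=3: (−1)^2·41.5692/(12)·0.5657^1·0.8246^5 = +0.747228
d^3_{-1,0}(1.9391) = +0.165451 -1.054829 +0.747228 = -0.142151
D = (-0.991196+0.132403i)·(-0.142151)·(+1.000000+0.000000i) = +0.140899-0.018821i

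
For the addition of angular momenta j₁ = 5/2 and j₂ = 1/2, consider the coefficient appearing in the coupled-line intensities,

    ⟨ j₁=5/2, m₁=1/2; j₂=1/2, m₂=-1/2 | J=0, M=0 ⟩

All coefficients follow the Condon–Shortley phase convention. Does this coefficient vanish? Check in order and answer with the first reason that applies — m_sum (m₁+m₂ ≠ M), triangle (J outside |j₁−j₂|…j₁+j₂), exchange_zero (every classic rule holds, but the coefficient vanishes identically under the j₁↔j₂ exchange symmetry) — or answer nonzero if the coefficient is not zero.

m-sum: m₁+m₂ = 1/2+(-1/2) = 0, M = 0  ✓
triangle: need |j₁−j₂| ≤ J ≤ j₁+j₂, i.e. J ∈ [2, 3]; J = 0 is outside ✗ ⇒ coefficient is 0

triangle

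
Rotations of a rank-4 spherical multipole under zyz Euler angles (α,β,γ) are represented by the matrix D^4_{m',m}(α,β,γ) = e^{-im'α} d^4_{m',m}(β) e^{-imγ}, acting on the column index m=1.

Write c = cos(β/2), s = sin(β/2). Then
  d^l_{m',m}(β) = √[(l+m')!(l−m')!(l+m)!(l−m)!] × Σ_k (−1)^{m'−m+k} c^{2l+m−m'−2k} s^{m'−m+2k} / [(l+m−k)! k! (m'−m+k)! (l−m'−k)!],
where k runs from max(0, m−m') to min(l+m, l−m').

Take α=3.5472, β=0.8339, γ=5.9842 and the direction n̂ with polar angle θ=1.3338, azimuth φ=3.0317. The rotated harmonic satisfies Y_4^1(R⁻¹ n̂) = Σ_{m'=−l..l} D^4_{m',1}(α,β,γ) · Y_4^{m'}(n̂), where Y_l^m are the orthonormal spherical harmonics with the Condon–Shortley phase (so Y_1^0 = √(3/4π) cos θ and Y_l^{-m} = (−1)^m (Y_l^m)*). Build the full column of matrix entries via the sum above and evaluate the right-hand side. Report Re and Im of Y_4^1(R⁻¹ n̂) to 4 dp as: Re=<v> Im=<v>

Re=-0.2505 Im=0.1652

Need the full column D^4_{m',1} for m'=−4..4 at α=3.5472, β=0.8339, γ=5.9842.
cos(β/2)=0.914328, sin(β/2)=0.404974
d^4_{-4,1}: single k=5 term ⇒ +0.062307;  D = -0.021401+0.058516i
d^4_{-3,1}: k∈[4..5] ⇒ +0.248677 -0.029271 = +0.219406;  D = -0.012059-0.219074i
d^4_{-2,1}: k∈[3..5] ⇒ +0.600214 -0.176623 +0.006930 = +0.430521;  D = +0.191359+0.385656i
d^4_{-1,1}: k∈[2..5] ⇒ +0.958223 -0.563945 +0.055317 -0.000723 = +0.448871;  D = -0.341984-0.290744i
d^4_{0,1}: k∈[1..4] ⇒ +0.967514 -1.138826 +0.223412 -0.007305 = +0.044795;  D = +0.042807+0.013194i
d^4_{1,1}: k∈[0..3] ⇒ +0.488447 -1.437335 +0.563945 -0.036878 = -0.421820;  D = +0.419425-0.044890i
d^4_{2,1}: k∈[0..2] ⇒ -0.917864 +0.900321 -0.117748 = -0.135291;  D = -0.117927+0.066309i
d^4_{3,1}: k∈[0..1] ⇒ +0.760566 -0.248677 = +0.511890;  D = -0.310993+0.406588i
d^4_{4,1}: single k=0 term ⇒ -0.317603;  D = -0.077761+0.307937i
Y_4^{m'}(θ=1.3338,φ=3.0317) and Σ D·Y over m':
  (-0.0214+0.0585i)·(+0.3575+0.1681i)  (-0.0121-0.2191i)·(-0.2554-0.0874i)  (+0.1914+0.3857i)·(-0.1894-0.0423i)  (-0.3420-0.2907i)·(+0.2805+0.0310i)  (+0.0428+0.0132i)·(+0.1537+0.0000i)  (+0.4194-0.0449i)·(-0.2805+0.0310i)  (-0.1179+0.0663i)·(-0.1894+0.0423i)  (-0.3110+0.4066i)·(+0.2554-0.0874i)  (-0.0778+0.3079i)·(+0.3575-0.1681i)
Y_4^1(R⁻¹ n̂) = -0.250509+0.165240i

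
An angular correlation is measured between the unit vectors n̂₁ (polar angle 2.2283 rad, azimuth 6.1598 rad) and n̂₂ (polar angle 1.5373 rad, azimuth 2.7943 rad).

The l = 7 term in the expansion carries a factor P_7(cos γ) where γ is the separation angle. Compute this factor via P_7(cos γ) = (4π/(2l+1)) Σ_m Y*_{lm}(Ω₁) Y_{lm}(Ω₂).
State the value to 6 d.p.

0.207131

Expand P_7 via completeness: Σ_{m} conj(Y_{7,m}) at Ω₁ times Y_{7,m} at Ω₂ —
  m=-7: (0.063227, -0.073994) × (0.377548, -0.324870) = (-0.000167, -0.048477)  (running Σ = (-0.000167, -0.048477))
  m=-6: (-0.207583, 0.189661) × (-0.030647, 0.054411) = (-0.003958, -0.017107)  (running Σ = (-0.004125, -0.065584))
  m=-5: (0.358489, -0.254269) × (-0.059461, 0.355629) = (0.069109, 0.142608)  (running Σ = (0.064984, 0.077024))
  m=-4: (-0.287646, 0.154738) × (-0.013223, -0.072004) = (0.014945, 0.018665)  (running Σ = (0.079930, 0.095689))
  m=-3: (-0.087069, 0.033787) × (-0.163079, -0.279023) = (0.023626, 0.018784)  (running Σ = (0.103556, 0.114474))
  m=-2: (0.356455, -0.089793) × (0.059825, 0.049838) = (0.025800, 0.012393)  (running Σ = (0.129356, 0.126867))
  m=-1: (-0.064132, 0.007953) × (0.291083, 0.105361) = (-0.019506, -0.004442)  (running Σ = (0.109850, 0.122425))
  m=0: (-0.347631, -0.000000) × (-0.079234, 0.000000) = (0.027544, 0.000000)  (running Σ = (0.137394, 0.122425))
  m=1: (0.064132, 0.007953) × (-0.291083, 0.105361) = (-0.019506, 0.004442)  (running Σ = (0.117889, 0.126867))
  m=2: (0.356455, 0.089793) × (0.059825, -0.049838) = (0.025800, -0.012393)  (running Σ = (0.143689, 0.114474))
  m=3: (0.087069, 0.033787) × (0.163079, -0.279023) = (0.023626, -0.018784)  (running Σ = (0.167315, 0.095689))
  m=4: (-0.287646, -0.154738) × (-0.013223, 0.072004) = (0.014945, -0.018665)  (running Σ = (0.182260, 0.077024))
  m=5: (-0.358489, -0.254269) × (0.059461, 0.355629) = (0.069109, -0.142608)  (running Σ = (0.251370, -0.065584))
  m=6: (-0.207583, -0.189661) × (-0.030647, -0.054411) = (-0.003958, 0.017107)  (running Σ = (0.247412, -0.048477))
  m=7: (-0.063227, -0.073994) × (-0.377548, -0.324870) = (-0.000167, 0.048477)  (running Σ = (0.247245, 0.000000))
Total Σ_m = (0.247245, 0.000000). Multiply by 0.837758: (0.207131, 0.000000). P_7(cos γ) = 0.207131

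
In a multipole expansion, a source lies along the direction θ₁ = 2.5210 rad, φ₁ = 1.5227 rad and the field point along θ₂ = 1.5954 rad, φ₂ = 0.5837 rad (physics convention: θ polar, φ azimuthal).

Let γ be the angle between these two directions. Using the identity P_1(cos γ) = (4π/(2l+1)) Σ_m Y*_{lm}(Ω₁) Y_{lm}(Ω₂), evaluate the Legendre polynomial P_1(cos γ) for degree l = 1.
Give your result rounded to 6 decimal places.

Summing Y*_{l m}(θ₁,φ₁)·Y_{l m}(θ₂,φ₂) over m ∈ [−1, 1]; prefactor 4π/(2·1+1) = 4.188790:
  [-1]  conj(Y_{1,-1})(Ω₁) = 0.00966 + 0.20068j ; Y_{1,-1}(Ω₂) = 0.28820 - 0.19035j ; Δ = 0.04098 + 0.05600j
  [+0]  conj(Y_{1,0})(Ω₁) = -0.39749 + 0.00000j ; Y_{1,0}(Ω₂) = -0.01202 + 0.00000j ; Δ = 0.00478 + 0.00000j
  [+1]  conj(Y_{1,1})(Ω₁) = -0.00966 + 0.20068j ; Y_{1,1}(Ω₂) = -0.28820 - 0.19035j ; Δ = 0.04098 - 0.05600j
Σ over m = 0.08674 + 0.00000j; ×(4π/3) → 0.36335 + 0.00000j. Real part: 0.363351

0.363351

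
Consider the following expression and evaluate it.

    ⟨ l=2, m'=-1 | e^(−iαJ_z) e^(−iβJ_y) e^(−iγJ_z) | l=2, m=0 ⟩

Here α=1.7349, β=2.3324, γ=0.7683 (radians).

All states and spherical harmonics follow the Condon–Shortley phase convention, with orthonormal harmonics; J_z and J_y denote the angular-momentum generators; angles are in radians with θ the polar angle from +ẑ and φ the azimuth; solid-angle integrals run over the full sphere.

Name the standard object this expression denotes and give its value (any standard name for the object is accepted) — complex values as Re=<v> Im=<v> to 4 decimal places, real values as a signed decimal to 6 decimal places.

Wigner D-matrix element, Re=0.0999 Im=-0.6035

This is a Wigner D-matrix element — the rotation-matrix element ⟨l m'| R(α,β,γ) |l m⟩ in the angular-momentum basis.
Split into d^2_{-1,0}(β=2.3324) × two z-phases.
Half-angle: c=0.393648, s=0.919261. N=√(1·6·2·2)=4.898979
Admissible k: 1..2 (factorial args all ≥0)
  k=1: (−1)^0·4.8990/(2)·0.3936^3·0.9193^1 = +0.137353
  k=2: (−1)^1·4.8990/(2)·0.3936^1·0.9193^3 = -0.749032
d^2_{-1,0}(2.3324) = +0.137353 -0.749032 = -0.611679
D = (-0.163368+0.986565i)·(-0.611679)·(+1.000000+0.000000i) = +0.099929-0.603461i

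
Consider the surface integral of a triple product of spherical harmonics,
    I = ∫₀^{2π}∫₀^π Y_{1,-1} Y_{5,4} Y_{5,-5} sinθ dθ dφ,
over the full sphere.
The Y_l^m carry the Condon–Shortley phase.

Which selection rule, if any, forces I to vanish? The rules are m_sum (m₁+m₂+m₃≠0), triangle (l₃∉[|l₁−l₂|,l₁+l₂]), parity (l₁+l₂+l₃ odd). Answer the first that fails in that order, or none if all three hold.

m_sum

m₁+m₂+m₃ = -1 + 4 − 5 = -2  ✗
triangle: |1−5|=4 ≤ l₃=5 ≤ 1+5=6
parity: l₁+l₂+l₃ = 11 is odd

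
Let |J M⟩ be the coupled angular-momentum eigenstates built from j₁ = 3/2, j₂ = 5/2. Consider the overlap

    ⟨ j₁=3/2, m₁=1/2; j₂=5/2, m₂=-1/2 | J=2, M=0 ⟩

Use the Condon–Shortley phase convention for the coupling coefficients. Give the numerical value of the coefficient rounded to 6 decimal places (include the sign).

j₁+j₂−J=2  J+j₁−j₂=1  J−j₁+j₂=3  j₁+j₂+J+1=7
(j₁±m₁, j₂±m₂, J±M) = (2,1,2,3,2,2)
P² = 8/7
sum k=0..1:
  [0] +1/4 = 1/4
  [1] −1/2 = -1/2
S = -1/4
C² = P²·S² = 1/14 ; C = -0.267261

-0.267261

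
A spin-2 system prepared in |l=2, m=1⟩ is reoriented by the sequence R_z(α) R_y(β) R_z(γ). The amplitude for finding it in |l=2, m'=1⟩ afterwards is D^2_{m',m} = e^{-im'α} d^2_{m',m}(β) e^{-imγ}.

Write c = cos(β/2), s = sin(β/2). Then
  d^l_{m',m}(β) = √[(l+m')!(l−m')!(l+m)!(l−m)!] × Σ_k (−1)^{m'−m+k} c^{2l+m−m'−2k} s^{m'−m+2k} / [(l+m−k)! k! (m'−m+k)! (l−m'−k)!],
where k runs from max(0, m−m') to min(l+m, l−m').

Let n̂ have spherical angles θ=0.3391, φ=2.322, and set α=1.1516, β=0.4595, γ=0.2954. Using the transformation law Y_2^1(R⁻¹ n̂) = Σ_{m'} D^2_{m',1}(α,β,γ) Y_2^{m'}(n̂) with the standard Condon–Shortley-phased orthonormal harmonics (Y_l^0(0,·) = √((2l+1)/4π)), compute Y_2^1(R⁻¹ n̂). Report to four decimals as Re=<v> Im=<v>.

Need the full column D^2_{m',1} for m'=−2..2 at α=1.1516, β=0.4595, γ=0.2954.
cos(β/2)=0.973723, sin(β/2)=0.227734
d^2_{-2,1}: single k=3 term ⇒ +0.023001;  D = -0.009735+0.020840i
d^2_{-1,1}: k∈[2..3] ⇒ +0.147519 -0.002690 = +0.144829;  D = +0.094909+0.109398i
d^2_{0,1}: k∈[1..2] ⇒ +0.515004 -0.028171 = +0.486833;  D = +0.465746-0.141728i
d^2_{1,1}: k∈[0..1] ⇒ +0.898964 -0.147519 = +0.751445;  D = +0.092789-0.745694i
d^2_{2,1}: single k=0 term ⇒ -0.420499;  D = +0.360017+0.217272i
Y_2^{m'}(θ=0.3391,φ=2.322) and Σ D·Y over m':
  (-0.0097+0.0208i)·(-0.0029+0.0426i)  (+0.0949+0.1094i)·(-0.1654-0.1771i)  (+0.4657-0.1417i)·(+0.5261+0.0000i)  (+0.0928-0.7457i)·(+0.1654-0.1771i)  (+0.3600+0.2173i)·(-0.0029-0.0426i)
Y_2^1(R⁻¹ n̂) = +0.139325-0.265706i

Re=0.1393 Im=-0.2657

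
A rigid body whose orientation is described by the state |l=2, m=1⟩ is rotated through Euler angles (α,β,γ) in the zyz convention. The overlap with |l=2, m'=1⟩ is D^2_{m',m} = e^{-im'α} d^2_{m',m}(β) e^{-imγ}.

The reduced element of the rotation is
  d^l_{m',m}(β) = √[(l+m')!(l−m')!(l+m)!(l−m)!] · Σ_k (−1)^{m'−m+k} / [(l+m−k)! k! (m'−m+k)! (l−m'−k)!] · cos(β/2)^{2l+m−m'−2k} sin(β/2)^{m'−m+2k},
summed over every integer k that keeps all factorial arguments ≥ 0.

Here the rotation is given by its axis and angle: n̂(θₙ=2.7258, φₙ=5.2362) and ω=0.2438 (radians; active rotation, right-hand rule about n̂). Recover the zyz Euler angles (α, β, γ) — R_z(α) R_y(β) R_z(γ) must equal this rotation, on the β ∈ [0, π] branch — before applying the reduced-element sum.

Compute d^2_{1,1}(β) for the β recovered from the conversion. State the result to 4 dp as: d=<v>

d=0.9880

Axis–angle → zyz. n̂ = (sinθₙcosφₙ, sinθₙsinφₙ, cosθₙ) = (+0.202032, -0.349758, -0.914796), ω = 0.2438.
R = I cosω + sinω [n̂]ₓ + (1−cosω) n̂n̂ᵀ gives
  R = [+0.971635, +0.218735, -0.089894; -0.222914, +0.974045, -0.039307; +0.078963, +0.058231, +0.995175]
β = atan2(√(R₁₃²+R₂₃²), R₃₃) = 0.098270; α = atan2(R₂₃, R₁₃) mod 2π = 3.553800; γ = atan2(R₃₂, −R₃₁) mod 2π = 2.506178
d^2_{1,1}(β=0.0983) via the finite sum:
With c≡cos(β/2)=0.998793 and s≡sin(β/2)=0.049115, N=[6·1·6·1]^{1/2}=6.000000
k∈{0,1} keeps every argument non-negative
  k=0: (−1)^0·6.0000/(6)·0.9988^4·0.0491^0 = +0.995181
  k=1: (−1)^1·6.0000/(2)·0.9988^2·0.0491^2 = -0.007220
d^2_{1,1}(0.0983) = +0.995181 -0.007220 = +0.987962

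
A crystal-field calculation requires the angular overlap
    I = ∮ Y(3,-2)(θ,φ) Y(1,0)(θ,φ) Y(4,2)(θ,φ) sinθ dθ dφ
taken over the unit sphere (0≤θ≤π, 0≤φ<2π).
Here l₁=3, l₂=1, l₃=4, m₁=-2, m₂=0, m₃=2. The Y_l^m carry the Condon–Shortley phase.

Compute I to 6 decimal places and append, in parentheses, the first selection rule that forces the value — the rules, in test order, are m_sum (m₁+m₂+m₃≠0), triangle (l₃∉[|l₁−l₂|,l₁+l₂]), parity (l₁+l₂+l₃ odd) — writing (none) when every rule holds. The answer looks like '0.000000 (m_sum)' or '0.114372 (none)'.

0.213244 (none)

Rules hold: Σm=0, L=8 even, 2≤4≤4.
N = 7·3·9 = 189
Δ = 0!·6!·2!/9! = 1/252
Racah Σ t=0..0: t=0:+1/36 = 1/36
⇒ 3j(3 1 4; 0 0 0)² = 4/63, sgn +1
Racah Σ t=0..0: t=0:+1/120 = 1/120
⇒ 3j(3 1 4; -2 0 2)² = 1/21, sgn +1
4πI² = N·(3j₀)²·(3jₘ)² = 4/7
I = +1·√(0.571429/4π) = 0.21324362
No selection rule forces the value: the integral is nonzero (none).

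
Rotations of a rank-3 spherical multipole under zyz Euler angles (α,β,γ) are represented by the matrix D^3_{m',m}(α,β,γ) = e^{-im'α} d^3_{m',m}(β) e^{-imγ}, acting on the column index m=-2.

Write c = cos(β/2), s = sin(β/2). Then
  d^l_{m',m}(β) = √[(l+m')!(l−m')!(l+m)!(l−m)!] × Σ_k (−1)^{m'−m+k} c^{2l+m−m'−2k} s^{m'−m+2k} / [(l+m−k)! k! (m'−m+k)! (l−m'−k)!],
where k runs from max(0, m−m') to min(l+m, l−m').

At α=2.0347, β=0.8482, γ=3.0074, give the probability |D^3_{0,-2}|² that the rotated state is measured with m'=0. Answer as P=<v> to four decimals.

P=0.2596

D^3_{0,-2}(2.0347,0.8482,3.0074) = e^{-i·0·2.0347}·d^3_{0,-2}(0.8482)·e^{-i·-2·3.0074}. Compute d first:
With c≡cos(β/2)=0.911409 and s≡sin(β/2)=0.411501, N=[6·6·1·120]^{1/2}=65.726707
k: max(0,(-2)−(0))=0 … min(3+(-2),3−(0))=1
  k=0: (−1)^2·65.7267/(12)·0.9114^4·0.4115^2 = +0.639964
  k=1: (−1)^3·65.7267/(12)·0.9114^2·0.4115^4 = -0.130458
d^3_{0,-2}(0.8482) = +0.639964 -0.130458 = +0.509507
|D^3_{0,-2}|² = |d^3_{0,-2}(β)|² = (+0.509507)² = 0.259597 (the z-rotation phases have unit modulus)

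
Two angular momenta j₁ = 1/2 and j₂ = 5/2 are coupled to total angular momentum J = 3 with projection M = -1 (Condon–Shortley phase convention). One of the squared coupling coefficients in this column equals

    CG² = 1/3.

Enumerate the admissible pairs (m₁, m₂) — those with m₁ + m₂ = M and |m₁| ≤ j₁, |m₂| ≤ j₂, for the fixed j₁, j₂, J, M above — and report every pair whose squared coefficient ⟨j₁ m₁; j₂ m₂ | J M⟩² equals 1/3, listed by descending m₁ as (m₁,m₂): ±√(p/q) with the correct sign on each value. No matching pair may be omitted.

(1/2,-3/2): +√(1/3)

Admissible pairs with m₁+m₂ = M = -1: (-1/2,-1/2), (1/2,-3/2)
  (m₁,m₂)=(1/2,-3/2): CG² = 1/3, CG = +√(1/3)   ← matches the target
  (m₁,m₂)=(-1/2,-1/2): CG² = 2/3, CG = +√(2/3)
Pairs with CG² = 1/3: (1/2,-3/2): +√(1/3)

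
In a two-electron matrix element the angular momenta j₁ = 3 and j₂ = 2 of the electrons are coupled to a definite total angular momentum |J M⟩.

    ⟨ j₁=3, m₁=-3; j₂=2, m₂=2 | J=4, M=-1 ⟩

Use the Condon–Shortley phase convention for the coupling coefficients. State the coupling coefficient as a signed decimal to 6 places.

triangle: 1!·5!·3!/10! = 720/3628800
(j±m)!: 0!·6!·4!·0!·3!·5! = 12441600
prefactor² = (2J+1)·Δ·N² = 155520/7
  k=1: −1/(1!·0!·5!·3!·0!·0!) = -1/720
Σ = -1/720  ⇒  CG² = 155520/7·(-1/720)² = 3/70
CG = −√(3/70) = -0.207020

-0.207020  (= −√(3/70))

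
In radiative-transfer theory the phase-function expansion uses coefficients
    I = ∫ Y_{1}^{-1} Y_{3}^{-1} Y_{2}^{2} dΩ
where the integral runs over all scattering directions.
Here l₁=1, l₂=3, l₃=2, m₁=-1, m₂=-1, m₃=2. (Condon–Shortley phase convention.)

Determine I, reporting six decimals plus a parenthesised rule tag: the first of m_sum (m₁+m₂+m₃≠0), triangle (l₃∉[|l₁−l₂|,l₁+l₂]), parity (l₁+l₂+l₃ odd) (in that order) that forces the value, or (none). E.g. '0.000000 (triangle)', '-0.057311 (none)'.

-0.082589 (none)

m-sum 0 ✓  L=6 even ✓  2≤2≤4 ✓
Π(2lᵢ+1) = 3×7×5 = 105
triangle coeff Δ(1,3,2) = 1/105
Σ_t [1,1]: t=1:−1/4 = -1/4
(3j)²=3/35 [(1 3 2; 0 0 0)], sign=-1
Σ_t [2,2]: t=2:+1/48 = 1/48
(3j)²=1/105 [(1 3 2; -1 -1 2)], sign=+1
⇒ 4πI² = 3/35
I = (-1)√(3/35/(4π)) = -0.08258890
No selection rule forces the value: the integral is nonzero (none).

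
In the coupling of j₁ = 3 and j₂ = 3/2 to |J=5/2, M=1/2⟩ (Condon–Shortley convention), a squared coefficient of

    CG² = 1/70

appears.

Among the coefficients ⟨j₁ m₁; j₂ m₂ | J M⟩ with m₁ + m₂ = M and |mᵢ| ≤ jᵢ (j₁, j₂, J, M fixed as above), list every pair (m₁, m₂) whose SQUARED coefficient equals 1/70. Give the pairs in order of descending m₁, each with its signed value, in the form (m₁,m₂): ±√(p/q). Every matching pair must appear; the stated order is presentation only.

Admissible pairs with m₁+m₂ = M = 1/2: (-1,3/2), (0,1/2), (1,-1/2), (2,-3/2)
  (m₁,m₂)=(2,-3/2): CG² = 3/7, CG = +√(3/7)
  (m₁,m₂)=(1,-1/2): CG² = 1/70, CG = −√(1/70)   ← matches the target
  (m₁,m₂)=(0,1/2): CG² = 6/35, CG = −√(6/35)
  (m₁,m₂)=(-1,3/2): CG² = 27/70, CG = +√(27/70)
Pairs with CG² = 1/70: (1,-1/2): −√(1/70)

(1,-1/2): −√(1/70)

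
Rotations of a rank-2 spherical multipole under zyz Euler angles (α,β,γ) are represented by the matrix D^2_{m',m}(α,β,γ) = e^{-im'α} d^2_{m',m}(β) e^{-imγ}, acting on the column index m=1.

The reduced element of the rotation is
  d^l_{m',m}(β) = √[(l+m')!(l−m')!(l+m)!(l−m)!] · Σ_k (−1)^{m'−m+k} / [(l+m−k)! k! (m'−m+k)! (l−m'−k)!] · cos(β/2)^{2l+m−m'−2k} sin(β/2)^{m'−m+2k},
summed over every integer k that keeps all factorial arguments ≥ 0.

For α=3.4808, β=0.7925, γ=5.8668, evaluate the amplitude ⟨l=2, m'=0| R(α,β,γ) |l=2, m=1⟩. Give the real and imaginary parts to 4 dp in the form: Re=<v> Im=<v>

Split into d^2_{0,1}(β=0.7925) × two z-phases.
With c≡cos(β/2)=0.922515 and s≡sin(β/2)=0.385962, N=[2·2·6·1]^{1/2}=4.898979
Admissible k: 1..2 (factorial args all ≥0)
  k=1: (−1)^0·4.8990/(2)·0.9225^3·0.3860^1 = +0.742232
  k=2: (−1)^1·4.8990/(2)·0.9225^1·0.3860^3 = -0.129922
d^2_{0,1}(0.7925) = +0.742232 -0.129922 = +0.612311
Phases: e^{-i·(0)·3.4808}=+1.000000+0.000000i, e^{-i·(1)·5.8668}=+0.914557+0.404457i ⇒ D=+0.559993+0.247653i

Re=0.5600 Im=0.2477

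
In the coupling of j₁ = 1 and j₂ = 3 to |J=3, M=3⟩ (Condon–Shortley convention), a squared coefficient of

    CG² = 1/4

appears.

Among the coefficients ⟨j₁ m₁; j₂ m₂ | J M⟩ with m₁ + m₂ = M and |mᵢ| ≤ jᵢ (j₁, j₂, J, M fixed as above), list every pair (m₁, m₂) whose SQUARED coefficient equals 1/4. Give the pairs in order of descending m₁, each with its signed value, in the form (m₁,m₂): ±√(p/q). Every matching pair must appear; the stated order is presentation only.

(1,2): +√(1/4)

Admissible pairs with m₁+m₂ = M = 3: (0,3), (1,2)
  (m₁,m₂)=(1,2): CG² = 1/4, CG = +√(1/4)   ← matches the target
  (m₁,m₂)=(0,3): CG² = 3/4, CG = −√(3/4)
Pairs with CG² = 1/4: (1,2): +√(1/4)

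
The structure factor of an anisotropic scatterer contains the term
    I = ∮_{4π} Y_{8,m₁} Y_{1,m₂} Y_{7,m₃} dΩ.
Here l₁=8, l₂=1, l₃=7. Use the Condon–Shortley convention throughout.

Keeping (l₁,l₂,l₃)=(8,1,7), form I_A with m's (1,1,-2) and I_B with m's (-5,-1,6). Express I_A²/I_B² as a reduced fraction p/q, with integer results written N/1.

l's match ⇒ only the (l;m) 3-j factors differ between A and B.
A: triangle coeff Δ(8,1,7) = 1/2040; Σ_t [2,2]: t=2:+1/87091200 = 1/87091200; (3j)²=7/680 [(8 1 7; 1 1 -2)], sign=-1
B: triangle coeff Δ(8,1,7) = 1/2040; Σ_t [0,0]: t=0:+1/12454041600 = 1/12454041600; (3j)²=1/680 [(8 1 7; -5 -1 6)], sign=-1
I_A²/I_B² = (7/680)/(1/680) = 7/1

7/1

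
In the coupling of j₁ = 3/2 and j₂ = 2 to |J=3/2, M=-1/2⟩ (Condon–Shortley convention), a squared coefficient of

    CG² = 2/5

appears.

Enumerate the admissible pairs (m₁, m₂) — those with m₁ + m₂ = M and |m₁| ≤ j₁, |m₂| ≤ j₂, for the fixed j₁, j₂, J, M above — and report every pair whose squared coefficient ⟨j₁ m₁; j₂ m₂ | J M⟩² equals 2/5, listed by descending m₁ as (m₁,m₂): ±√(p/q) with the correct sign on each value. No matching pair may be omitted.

Admissible pairs with m₁+m₂ = M = -1/2: (-3/2,1), (-1/2,0), (1/2,-1), (3/2,-2)
  (m₁,m₂)=(3/2,-2): CG² = 2/5, CG = +√(2/5)   ← matches the target
  (m₁,m₂)=(1/2,-1): CG² = 0/1, CG = 0
  (m₁,m₂)=(-1/2,0): CG² = 1/5, CG = −√(1/5)
  (m₁,m₂)=(-3/2,1): CG² = 2/5, CG = +√(2/5)   ← matches the target
Pairs with CG² = 2/5: (3/2,-2): +√(2/5); (-3/2,1): +√(2/5)

(3/2,-2): +√(2/5); (-3/2,1): +√(2/5)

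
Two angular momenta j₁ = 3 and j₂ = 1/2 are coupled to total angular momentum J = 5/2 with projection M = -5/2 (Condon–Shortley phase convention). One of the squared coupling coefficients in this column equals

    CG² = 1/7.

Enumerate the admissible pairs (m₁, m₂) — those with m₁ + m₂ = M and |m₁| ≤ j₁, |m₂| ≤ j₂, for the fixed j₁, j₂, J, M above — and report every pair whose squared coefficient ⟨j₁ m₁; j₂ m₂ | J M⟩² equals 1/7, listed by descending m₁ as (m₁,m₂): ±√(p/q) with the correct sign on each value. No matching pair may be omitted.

(-2,-1/2): +√(1/7)

Admissible pairs with m₁+m₂ = M = -5/2: (-3,1/2), (-2,-1/2)
  (m₁,m₂)=(-2,-1/2): CG² = 1/7, CG = +√(1/7)   ← matches the target
  (m₁,m₂)=(-3,1/2): CG² = 6/7, CG = −√(6/7)
Pairs with CG² = 1/7: (-2,-1/2): +√(1/7)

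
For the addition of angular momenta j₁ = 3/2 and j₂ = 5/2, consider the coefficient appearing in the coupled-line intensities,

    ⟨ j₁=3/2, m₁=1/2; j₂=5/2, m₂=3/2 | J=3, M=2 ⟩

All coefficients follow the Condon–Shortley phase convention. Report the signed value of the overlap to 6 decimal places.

-0.288675

j₁+j₂−J=1  J+j₁−j₂=2  J−j₁+j₂=4  j₁+j₂+J+1=8
(j₁±m₁, j₂±m₂, J±M) = (2,1,4,1,5,1)
P² = 48
sum k=0..1:
  [0] +1/24 = 1/24
  [1] −1/12 = -1/12
S = -1/24
C² = P²·S² = 1/12 ; C = -0.288675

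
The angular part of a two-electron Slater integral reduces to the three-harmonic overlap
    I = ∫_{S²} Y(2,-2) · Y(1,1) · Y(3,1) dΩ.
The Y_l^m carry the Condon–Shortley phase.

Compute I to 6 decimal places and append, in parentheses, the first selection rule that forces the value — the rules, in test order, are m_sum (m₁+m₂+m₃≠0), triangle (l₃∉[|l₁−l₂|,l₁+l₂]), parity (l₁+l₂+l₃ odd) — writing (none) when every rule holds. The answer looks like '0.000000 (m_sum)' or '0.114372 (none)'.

Checks pass: Σm=0; 6 even; l₃=3∈[1,3].
(2·2+1)(2·1+1)(2·3+1) = 105
Δ: 0! 4! 2! / 7! → 1/105
sum: t=0:+1/4 = 1/4
3j²(2 1 3; 0 0 0) = Δ·Π!·Σ² = 3/35  (sign -1)
sum: t=0:+1/48 = 1/48
3j²(2 1 3; -2 1 1) = Δ·Π!·Σ² = 1/105  (sign +1)
combine: 4πI² = 105·3/35·1/105 = 3/35
take √, sign -1: I = -0.08258890
No selection rule forces the value: the integral is nonzero (none).

-0.082589 (none)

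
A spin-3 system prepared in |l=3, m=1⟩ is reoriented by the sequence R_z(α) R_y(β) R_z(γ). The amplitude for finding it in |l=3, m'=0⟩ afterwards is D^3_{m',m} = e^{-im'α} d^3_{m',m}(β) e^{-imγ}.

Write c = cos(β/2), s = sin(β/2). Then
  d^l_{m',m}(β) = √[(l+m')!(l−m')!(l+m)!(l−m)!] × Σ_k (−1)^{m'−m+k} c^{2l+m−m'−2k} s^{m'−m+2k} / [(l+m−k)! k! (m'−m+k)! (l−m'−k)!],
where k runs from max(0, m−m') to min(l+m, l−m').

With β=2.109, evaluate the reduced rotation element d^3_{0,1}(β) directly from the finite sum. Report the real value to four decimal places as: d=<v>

d^3_{0,1}(β=2.1090) via the finite sum:
Half-angle: c=0.493663, s=0.869654. N=√(6·6·24·2)=41.569219
k: max(0,(1)−(0))=1 … min(3+(1),3−(0))=3
  k=1: (−1)^0·41.5692/(12)·0.4937^5·0.8697^1 = +0.088326
  k=2: (−1)^1·41.5692/(4)·0.4937^3·0.8697^3 = -0.822321
  k=3: (−1)^2·41.5692/(12)·0.4937^1·0.8697^5 = +0.850652
d^3_{0,1}(2.1090) = +0.088326 -0.822321 +0.850652 = +0.116657

d=0.1167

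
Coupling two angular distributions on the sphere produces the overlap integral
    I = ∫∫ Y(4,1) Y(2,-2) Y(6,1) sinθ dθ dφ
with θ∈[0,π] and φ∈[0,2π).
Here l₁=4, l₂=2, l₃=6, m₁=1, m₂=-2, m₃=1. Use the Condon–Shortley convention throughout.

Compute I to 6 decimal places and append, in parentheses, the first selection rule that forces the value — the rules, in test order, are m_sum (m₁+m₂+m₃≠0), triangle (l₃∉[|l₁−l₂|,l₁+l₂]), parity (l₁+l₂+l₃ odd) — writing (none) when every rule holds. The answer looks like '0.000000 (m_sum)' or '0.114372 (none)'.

-0.094091 (none)

Rules hold: Σm=0, L=12 even, 2≤6≤6.
N = 9·5·13 = 585
Δ = 0!·8!·4!/13! = 1/6435
Racah Σ t=0..0: t=0:+1/2304 = 1/2304
⇒ 3j(4 2 6; 0 0 0)² = 5/143, sgn +1
Racah Σ t=0..0: t=0:+1/17280 = 1/17280
⇒ 3j(4 2 6; 1 -2 1)² = 7/1287, sgn -1
4πI² = N·(3j₀)²·(3jₘ)² = 175/1573
I = -1·√(0.111252/4π) = -0.09409136
No selection rule forces the value: the integral is nonzero (none).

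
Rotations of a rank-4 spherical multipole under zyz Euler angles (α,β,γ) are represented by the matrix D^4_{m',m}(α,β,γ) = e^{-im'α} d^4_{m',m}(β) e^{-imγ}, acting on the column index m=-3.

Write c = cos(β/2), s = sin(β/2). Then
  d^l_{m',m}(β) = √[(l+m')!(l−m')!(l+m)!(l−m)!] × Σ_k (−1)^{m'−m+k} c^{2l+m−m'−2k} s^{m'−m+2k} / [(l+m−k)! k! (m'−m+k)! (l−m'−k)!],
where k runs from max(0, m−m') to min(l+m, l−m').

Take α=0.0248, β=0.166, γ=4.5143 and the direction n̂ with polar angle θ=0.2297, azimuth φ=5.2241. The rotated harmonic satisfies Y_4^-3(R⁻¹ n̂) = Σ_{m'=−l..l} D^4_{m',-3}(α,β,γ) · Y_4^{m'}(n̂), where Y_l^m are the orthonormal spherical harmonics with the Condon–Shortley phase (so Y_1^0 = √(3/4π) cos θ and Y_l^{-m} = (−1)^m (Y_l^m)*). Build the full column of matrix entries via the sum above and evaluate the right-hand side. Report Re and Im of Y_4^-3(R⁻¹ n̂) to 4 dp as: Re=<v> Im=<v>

Need the full column D^4_{m',-3} for m'=−4..4 at α=0.0248, β=0.1660, γ=4.5143.
cos(β/2)=0.996557, sin(β/2)=0.082905
d^4_{-4,-3}: single k=1 term ⇒ +0.228897;  D = +0.108747+0.201415i
d^4_{-3,-3}: k∈[0..1] ⇒ +0.972789 -0.047127 = +0.925662;  D = +0.459836+0.803369i
d^4_{-2,-3}: k∈[0..1] ⇒ -0.302803 +0.006287 = -0.296516;  D = -0.153635-0.253610i
d^4_{-1,-3}: k∈[0..1] ⇒ +0.053437 -0.000616 = +0.052821;  D = +0.028480+0.044485i
d^4_{0,-3}: k∈[0..1] ⇒ -0.006627 +0.000046 = -0.006581;  D = -0.003685-0.005453i
d^4_{1,-3}: k∈[0..1] ⇒ +0.000616 -0.000003 = +0.000614;  D = +0.000356+0.000500i
d^4_{2,-3}: k∈[0..1] ⇒ -0.000044 +0.000000 = -0.000043;  D = -0.000026-0.000035i
d^4_{3,-3}: k∈[0..1] ⇒ +0.000002 -0.000000 = +0.000002;  D = +0.000001+0.000002i
d^4_{4,-3}: single k=0 term ⇒ -0.000000;  D = -0.000000-0.000000i
Y_4^{m'}(θ=0.2297,φ=5.2241) and Σ D·Y over m':
  (+0.1087+0.2014i)·(-0.0005-0.0011i)  (+0.4598+0.8034i)·(-0.0144-0.0005i)  (-0.1536-0.2536i)·(-0.0509+0.0835i)  (+0.0285+0.0445i)·(+0.1868+0.3326i)  (-0.0037-0.0055i)·(+0.6369+0.0000i)  (+0.0004+0.0005i)·(-0.1868+0.3326i)  (-0.0000-0.0000i)·(-0.0509-0.0835i)  (+0.0000+0.0000i)·(+0.0144-0.0005i)  (-0.0000-0.0000i)·(-0.0005+0.0011i)
Y_4^-3(R⁻¹ n̂) = +0.010884+0.002407i

Re=0.0109 Im=0.0024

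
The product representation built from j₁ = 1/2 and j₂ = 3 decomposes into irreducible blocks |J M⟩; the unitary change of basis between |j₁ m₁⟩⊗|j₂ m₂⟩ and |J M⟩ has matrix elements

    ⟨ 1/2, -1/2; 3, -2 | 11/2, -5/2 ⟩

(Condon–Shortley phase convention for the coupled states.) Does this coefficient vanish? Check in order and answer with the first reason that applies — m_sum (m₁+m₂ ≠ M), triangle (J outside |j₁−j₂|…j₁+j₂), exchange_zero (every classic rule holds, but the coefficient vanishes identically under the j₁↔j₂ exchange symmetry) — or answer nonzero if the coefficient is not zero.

m-sum: m₁+m₂ = -1/2+(-2) = -5/2, M = -5/2  ✓
triangle: need |j₁−j₂| ≤ J ≤ j₁+j₂, i.e. J ∈ [5/2, 7/2]; J = 11/2 is outside ✗ ⇒ coefficient is 0

triangle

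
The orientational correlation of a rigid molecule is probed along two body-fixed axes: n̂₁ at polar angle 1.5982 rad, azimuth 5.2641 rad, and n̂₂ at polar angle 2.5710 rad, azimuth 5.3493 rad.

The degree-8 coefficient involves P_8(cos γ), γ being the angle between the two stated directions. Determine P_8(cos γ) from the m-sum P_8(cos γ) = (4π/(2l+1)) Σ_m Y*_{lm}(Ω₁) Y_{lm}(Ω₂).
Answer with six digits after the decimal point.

0.105919

Addition theorem: P_8(cos γ) = (4π/17) Σ_m Y*_{lm}(Ω₁) Y_{lm}(Ω₂), m = −8…8:
  [-8]  conj(Y_{8,-8})(Ω₁) = (-0.151225, -0.491128) ; Y_{8,-8}(Ω₂) = (0.001395, 0.003463) ; Δ = (0.001490, -0.001209)
  [-7]  conj(Y_{8,-7})(Ω₁) = (-0.037168, 0.042345) ; Y_{8,-7}(Ω₂) = (-0.022524, -0.005848) ; Δ = (0.001085, -0.000736)
  [-6]  conj(Y_{8,-6})(Ω₁) = (-0.366070, -0.062339) ; Y_{8,-6}(Ω₂) = (0.069952, -0.056553) ; Δ = (-0.029133, 0.016341)
  [-5]  conj(Y_{8,-5})(Ω₁) = (0.024841, 0.061649) ; Y_{8,-5}(Ω₂) = (0.010301, 0.239628) ; Δ = (-0.014517, 0.006588)
  [-4]  conj(Y_{8,-4})(Ω₁) = (-0.196741, 0.266436) ; Y_{8,-4}(Ω₂) = (-0.362491, -0.244787) ; Δ = (0.136537, -0.048421)
  [-3]  conj(Y_{8,-3})(Ω₁) = (0.070999, 0.006002) ; Y_{8,-3}(Ω₂) = (0.453080, -0.160239) ; Δ = (0.033130, -0.008657)
  [-2]  conj(Y_{8,-2})(Ω₁) = (0.141627, 0.280635) ; Y_{8,-2}(Ω₂) = (-0.039791, 0.130024) ; Δ = (-0.042125, 0.007248)
  [-1]  conj(Y_{8,-1})(Ω₁) = (0.038423, -0.062430) ; Y_{8,-1}(Ω₂) = (0.217283, 0.293724) ; Δ = (0.026686, -0.002279)
  [+0]  conj(Y_{8,0})(Ω₁) = (0.309477, -0.000000) ; Y_{8,0}(Ω₂) = (-0.268252, 0.000000) ; Δ = (-0.083018, 0.000000)
  [+1]  conj(Y_{8,1})(Ω₁) = (-0.038423, -0.062430) ; Y_{8,1}(Ω₂) = (-0.217283, 0.293724) ; Δ = (0.026686, 0.002279)
  [+2]  conj(Y_{8,2})(Ω₁) = (0.141627, -0.280635) ; Y_{8,2}(Ω₂) = (-0.039791, -0.130024) ; Δ = (-0.042125, -0.007248)
  [+3]  conj(Y_{8,3})(Ω₁) = (-0.070999, 0.006002) ; Y_{8,3}(Ω₂) = (-0.453080, -0.160239) ; Δ = (0.033130, 0.008657)
  [+4]  conj(Y_{8,4})(Ω₁) = (-0.196741, -0.266436) ; Y_{8,4}(Ω₂) = (-0.362491, 0.244787) ; Δ = (0.136537, 0.048421)
  [+5]  conj(Y_{8,5})(Ω₁) = (-0.024841, 0.061649) ; Y_{8,5}(Ω₂) = (-0.010301, 0.239628) ; Δ = (-0.014517, -0.006588)
  [+6]  conj(Y_{8,6})(Ω₁) = (-0.366070, 0.062339) ; Y_{8,6}(Ω₂) = (0.069952, 0.056553) ; Δ = (-0.029133, -0.016341)
  [+7]  conj(Y_{8,7})(Ω₁) = (0.037168, 0.042345) ; Y_{8,7}(Ω₂) = (0.022524, -0.005848) ; Δ = (0.001085, 0.000736)
  [+8]  conj(Y_{8,8})(Ω₁) = (-0.151225, 0.491128) ; Y_{8,8}(Ω₂) = (0.001395, -0.003463) ; Δ = (0.001490, 0.001209)
Σ over m = (0.143289, 0.000000); ×(4π/17) → (0.105919, 0.000000). Real part: 0.105919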